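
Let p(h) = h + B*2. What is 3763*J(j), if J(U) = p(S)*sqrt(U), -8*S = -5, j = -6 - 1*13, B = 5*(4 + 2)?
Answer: 1825055*I*sqrt(19)/8 ≈ 9.944e+5*I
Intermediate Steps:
B = 30 (B = 5*6 = 30)
j = -19 (j = -6 - 13 = -19)
S = 5/8 (S = -1/8*(-5) = 5/8 ≈ 0.62500)
p(h) = 60 + h (p(h) = h + 30*2 = h + 60 = 60 + h)
J(U) = 485*sqrt(U)/8 (J(U) = (60 + 5/8)*sqrt(U) = 485*sqrt(U)/8)
3763*J(j) = 3763*(485*sqrt(-19)/8) = 3763*(485*(I*sqrt(19))/8) = 3763*(485*I*sqrt(19)/8) = 1825055*I*sqrt(19)/8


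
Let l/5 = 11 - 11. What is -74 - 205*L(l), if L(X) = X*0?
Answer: -74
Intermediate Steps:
l = 0 (l = 5*(11 - 11) = 5*0 = 0)
L(X) = 0
-74 - 205*L(l) = -74 - 205*0 = -74 + 0 = -74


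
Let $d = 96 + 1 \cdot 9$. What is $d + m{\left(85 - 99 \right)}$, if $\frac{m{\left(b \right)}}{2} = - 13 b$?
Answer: $469$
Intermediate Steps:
$d = 105$ ($d = 96 + 9 = 105$)
$m{\left(b \right)} = - 26 b$ ($m{\left(b \right)} = 2 \left(- 13 b\right) = - 26 b$)
$d + m{\left(85 - 99 \right)} = 105 - 26 \left(85 - 99\right) = 105 - -364 = 105 + 364 = 469$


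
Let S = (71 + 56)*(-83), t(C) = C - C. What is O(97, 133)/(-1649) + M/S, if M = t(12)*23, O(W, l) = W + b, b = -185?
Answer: 88/1649 ≈ 0.053366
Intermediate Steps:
t(C) = 0
O(W, l) = -185 + W (O(W, l) = W - 185 = -185 + W)
S = -10541 (S = 127*(-83) = -10541)
M = 0 (M = 0*23 = 0)
O(97, 133)/(-1649) + M/S = (-185 + 97)/(-1649) + 0/(-10541) = -88*(-1/1649) + 0*(-1/10541) = 88/1649 + 0 = 88/1649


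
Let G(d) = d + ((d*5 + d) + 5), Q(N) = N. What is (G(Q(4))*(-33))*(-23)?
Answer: 25047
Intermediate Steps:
G(d) = 5 + 7*d (G(d) = d + ((5*d + d) + 5) = d + (6*d + 5) = d + (5 + 6*d) = 5 + 7*d)
(G(Q(4))*(-33))*(-23) = ((5 + 7*4)*(-33))*(-23) = ((5 + 28)*(-33))*(-23) = (33*(-33))*(-23) = -1089*(-23) = 25047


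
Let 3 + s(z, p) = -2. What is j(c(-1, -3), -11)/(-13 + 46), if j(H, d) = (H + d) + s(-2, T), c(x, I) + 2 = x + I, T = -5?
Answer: -2/3 ≈ -0.66667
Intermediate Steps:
c(x, I) = -2 + I + x (c(x, I) = -2 + (x + I) = -2 + (I + x) = -2 + I + x)
s(z, p) = -5 (s(z, p) = -3 - 2 = -5)
j(H, d) = -5 + H + d (j(H, d) = (H + d) - 5 = -5 + H + d)
j(c(-1, -3), -11)/(-13 + 46) = (-5 + (-2 - 3 - 1) - 11)/(-13 + 46) = (-5 - 6 - 11)/33 = -22*1/33 = -2/3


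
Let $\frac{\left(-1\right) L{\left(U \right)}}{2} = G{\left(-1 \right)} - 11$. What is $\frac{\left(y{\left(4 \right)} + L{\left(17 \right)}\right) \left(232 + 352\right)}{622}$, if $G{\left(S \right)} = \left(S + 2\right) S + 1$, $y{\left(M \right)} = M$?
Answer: $\frac{7592}{311} \approx 24.412$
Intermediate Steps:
$G{\left(S \right)} = 1 + S \left(2 + S\right)$ ($G{\left(S \right)} = \left(2 + S\right) S + 1 = S \left(2 + S\right) + 1 = 1 + S \left(2 + S\right)$)
$L{\left(U \right)} = 22$ ($L{\left(U \right)} = - 2 \left(\left(1 + \left(-1\right)^{2} + 2 \left(-1\right)\right) - 11\right) = - 2 \left(\left(1 + 1 - 2\right) - 11\right) = - 2 \left(0 - 11\right) = \left(-2\right) \left(-11\right) = 22$)
$\frac{\left(y{\left(4 \right)} + L{\left(17 \right)}\right) \left(232 + 352\right)}{622} = \frac{\left(4 + 22\right) \left(232 + 352\right)}{622} = 26 \cdot 584 \cdot \frac{1}{622} = 15184 \cdot \frac{1}{622} = \frac{7592}{311}$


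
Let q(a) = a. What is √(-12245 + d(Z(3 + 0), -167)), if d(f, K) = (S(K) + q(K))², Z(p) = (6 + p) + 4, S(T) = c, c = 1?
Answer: √15311 ≈ 123.74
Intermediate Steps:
S(T) = 1
Z(p) = 10 + p
d(f, K) = (1 + K)²
√(-12245 + d(Z(3 + 0), -167)) = √(-12245 + (1 - 167)²) = √(-12245 + (-166)²) = √(-12245 + 27556) = √15311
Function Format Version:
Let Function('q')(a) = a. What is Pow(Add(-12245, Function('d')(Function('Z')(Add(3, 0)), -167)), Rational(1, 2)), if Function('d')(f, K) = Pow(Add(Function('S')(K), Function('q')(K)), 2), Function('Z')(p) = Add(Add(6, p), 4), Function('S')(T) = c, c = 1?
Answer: Pow(15311, Rational(1, 2)) ≈ 123.74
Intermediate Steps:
Function('S')(T) = 1
Function('Z')(p) = Add(10, p)
Function('d')(f, K) = Pow(Add(1, K), 2)
Pow(Add(-12245, Function('d')(Function('Z')(Add(3, 0)), -167)), Rational(1, 2)) = Pow(Add(-12245, Pow(Add(1, -167), 2)), Rational(1, 2)) = Pow(Add(-12245, Pow(-166, 2)), Rational(1, 2)) = Pow(Add(-12245, 27556), Rational(1, 2)) = Pow(15311, Rational(1, 2))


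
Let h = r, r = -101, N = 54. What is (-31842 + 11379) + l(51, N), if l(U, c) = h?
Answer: -20564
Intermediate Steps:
h = -101
l(U, c) = -101
(-31842 + 11379) + l(51, N) = (-31842 + 11379) - 101 = -20463 - 101 = -20564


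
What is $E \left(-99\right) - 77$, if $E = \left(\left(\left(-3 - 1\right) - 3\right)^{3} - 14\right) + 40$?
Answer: $31306$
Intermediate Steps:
$E = -317$ ($E = \left(\left(-4 - 3\right)^{3} - 14\right) + 40 = \left(\left(-7\right)^{3} - 14\right) + 40 = \left(-343 - 14\right) + 40 = -357 + 40 = -317$)
$E \left(-99\right) - 77 = \left(-317\right) \left(-99\right) - 77 = 31383 - 77 = 31306$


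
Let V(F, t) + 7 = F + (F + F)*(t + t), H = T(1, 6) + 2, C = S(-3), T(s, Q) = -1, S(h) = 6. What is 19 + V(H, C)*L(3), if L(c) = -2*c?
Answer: -89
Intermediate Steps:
C = 6
H = 1 (H = -1 + 2 = 1)
V(F, t) = -7 + F + 4*F*t (V(F, t) = -7 + (F + (F + F)*(t + t)) = -7 + (F + (2*F)*(2*t)) = -7 + (F + 4*F*t) = -7 + F + 4*F*t)
19 + V(H, C)*L(3) = 19 + (-7 + 1 + 4*1*6)*(-2*3) = 19 + (-7 + 1 + 24)*(-6) = 19 + 18*(-6) = 19 - 108 = -89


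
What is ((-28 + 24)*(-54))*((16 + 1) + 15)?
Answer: 6912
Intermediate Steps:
((-28 + 24)*(-54))*((16 + 1) + 15) = (-4*(-54))*(17 + 15) = 216*32 = 6912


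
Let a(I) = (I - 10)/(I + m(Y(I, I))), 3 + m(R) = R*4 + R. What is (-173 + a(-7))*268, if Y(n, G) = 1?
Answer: -227264/5 ≈ -45453.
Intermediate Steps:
m(R) = -3 + 5*R (m(R) = -3 + (R*4 + R) = -3 + (4*R + R) = -3 + 5*R)
a(I) = (-10 + I)/(2 + I) (a(I) = (I - 10)/(I + (-3 + 5*1)) = (-10 + I)/(I + (-3 + 5)) = (-10 + I)/(I + 2) = (-10 + I)/(2 + I))
(-173 + a(-7))*268 = (-173 + (-10 - 7)/(2 - 7))*268 = (-173 - 17/(-5))*268 = (-173 - ⅕*(-17))*268 = (-173 + 17/5)*268 = -848/5*268 = -227264/5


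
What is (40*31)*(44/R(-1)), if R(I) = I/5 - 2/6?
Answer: -102300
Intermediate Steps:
R(I) = -⅓ + I/5 (R(I) = I*(⅕) - 2*⅙ = I/5 - ⅓ = -⅓ + I/5)
(40*31)*(44/R(-1)) = (40*31)*(44/(-⅓ + (⅕)*(-1))) = 1240*(44/(-⅓ - ⅕)) = 1240*(44/(-8/15)) = 1240*(44*(-15/8)) = 1240*(-165/2) = -102300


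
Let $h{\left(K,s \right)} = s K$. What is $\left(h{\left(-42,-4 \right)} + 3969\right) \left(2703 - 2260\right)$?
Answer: $1832691$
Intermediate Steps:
$h{\left(K,s \right)} = K s$
$\left(h{\left(-42,-4 \right)} + 3969\right) \left(2703 - 2260\right) = \left(\left(-42\right) \left(-4\right) + 3969\right) \left(2703 - 2260\right) = \left(168 + 3969\right) 443 = 4137 \cdot 443 = 1832691$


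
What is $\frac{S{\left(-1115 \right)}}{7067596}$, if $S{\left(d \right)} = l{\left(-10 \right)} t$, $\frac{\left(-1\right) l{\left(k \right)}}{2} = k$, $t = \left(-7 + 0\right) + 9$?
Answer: $\frac{10}{1766899} \approx 5.6596 \cdot 10^{-6}$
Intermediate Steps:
$t = 2$ ($t = -7 + 9 = 2$)
$l{\left(k \right)} = - 2 k$
$S{\left(d \right)} = 40$ ($S{\left(d \right)} = \left(-2\right) \left(-10\right) 2 = 20 \cdot 2 = 40$)
$\frac{S{\left(-1115 \right)}}{7067596} = \frac{40}{7067596} = 40 \cdot \frac{1}{7067596} = \frac{10}{1766899}$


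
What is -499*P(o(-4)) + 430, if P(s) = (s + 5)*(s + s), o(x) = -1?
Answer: 4422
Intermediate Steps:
P(s) = 2*s*(5 + s) (P(s) = (5 + s)*(2*s) = 2*s*(5 + s))
-499*P(o(-4)) + 430 = -998*(-1)*(5 - 1) + 430 = -998*(-1)*4 + 430 = -499*(-8) + 430 = 3992 + 430 = 4422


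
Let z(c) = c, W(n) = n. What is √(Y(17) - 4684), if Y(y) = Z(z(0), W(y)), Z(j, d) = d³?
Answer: √229 ≈ 15.133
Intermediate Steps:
Y(y) = y³
√(Y(17) - 4684) = √(17³ - 4684) = √(4913 - 4684) = √229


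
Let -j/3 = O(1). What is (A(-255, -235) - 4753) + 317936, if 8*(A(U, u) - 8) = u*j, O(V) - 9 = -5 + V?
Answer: 2509053/8 ≈ 3.1363e+5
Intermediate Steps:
O(V) = 4 + V (O(V) = 9 + (-5 + V) = 4 + V)
j = -15 (j = -3*(4 + 1) = -3*5 = -15)
A(U, u) = 8 - 15*u/8 (A(U, u) = 8 + (u*(-15))/8 = 8 + (-15*u)/8 = 8 - 15*u/8)
(A(-255, -235) - 4753) + 317936 = ((8 - 15/8*(-235)) - 4753) + 317936 = ((8 + 3525/8) - 4753) + 317936 = (3589/8 - 4753) + 317936 = -34435/8 + 317936 = 2509053/8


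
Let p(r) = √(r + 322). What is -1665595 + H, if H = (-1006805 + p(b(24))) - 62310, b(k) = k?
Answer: -2734710 + √346 ≈ -2.7347e+6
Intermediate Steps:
p(r) = √(322 + r)
H = -1069115 + √346 (H = (-1006805 + √(322 + 24)) - 62310 = (-1006805 + √346) - 62310 = -1069115 + √346 ≈ -1.0691e+6)
-1665595 + H = -1665595 + (-1069115 + √346) = -2734710 + √346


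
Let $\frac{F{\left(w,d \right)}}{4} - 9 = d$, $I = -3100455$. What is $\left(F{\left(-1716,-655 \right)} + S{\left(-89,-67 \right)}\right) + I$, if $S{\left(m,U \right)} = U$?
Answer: $-3103106$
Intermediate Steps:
$F{\left(w,d \right)} = 36 + 4 d$
$\left(F{\left(-1716,-655 \right)} + S{\left(-89,-67 \right)}\right) + I = \left(\left(36 + 4 \left(-655\right)\right) - 67\right) - 3100455 = \left(\left(36 - 2620\right) - 67\right) - 3100455 = \left(-2584 - 67\right) - 3100455 = -2651 - 3100455 = -3103106$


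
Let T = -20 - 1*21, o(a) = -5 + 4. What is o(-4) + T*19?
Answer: -780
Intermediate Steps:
o(a) = -1
T = -41 (T = -20 - 21 = -41)
o(-4) + T*19 = -1 - 41*19 = -1 - 779 = -780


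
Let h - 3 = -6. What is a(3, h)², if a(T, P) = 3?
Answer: 9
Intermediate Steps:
h = -3 (h = 3 - 6 = -3)
a(3, h)² = 3² = 9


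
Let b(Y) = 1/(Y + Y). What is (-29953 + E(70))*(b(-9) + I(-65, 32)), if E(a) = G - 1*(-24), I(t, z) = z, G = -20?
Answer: -5740225/6 ≈ -9.5670e+5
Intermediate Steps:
E(a) = 4 (E(a) = -20 - 1*(-24) = -20 + 24 = 4)
b(Y) = 1/(2*Y)
(-29953 + E(70))*(b(-9) + I(-65, 32)) = (-29953 + 4)*((1/2)/(-9) + 32) = -29949*((1/2)*(-1/9) + 32) = -29949*(-1/18 + 32) = -29949*575/18 = -5740225/6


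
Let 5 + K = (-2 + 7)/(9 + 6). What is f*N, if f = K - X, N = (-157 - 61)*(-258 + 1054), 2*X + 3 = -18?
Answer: -3036740/3 ≈ -1.0122e+6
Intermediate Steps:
X = -21/2 (X = -3/2 + (1/2)*(-18) = -3/2 - 9 = -21/2 ≈ -10.500)
K = -14/3 (K = -5 + (-2 + 7)/(9 + 6) = -5 + 5/15 = -5 + 5*(1/15) = -5 + 1/3 = -14/3 ≈ -4.6667)
N = -173528 (N = -218*796 = -173528)
f = 35/6 (f = -14/3 - 1*(-21/2) = -14/3 + 21/2 = 35/6 ≈ 5.8333)
f*N = (35/6)*(-173528) = -3036740/3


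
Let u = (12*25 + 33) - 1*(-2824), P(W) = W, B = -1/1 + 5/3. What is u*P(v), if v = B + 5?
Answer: 53669/3 ≈ 17890.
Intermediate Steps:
B = 2/3 (B = -1*1 + 5*(1/3) = -1 + 5/3 = 2/3 ≈ 0.66667)
v = 17/3 (v = 2/3 + 5 = 17/3 ≈ 5.6667)
u = 3157 (u = (300 + 33) + 2824 = 333 + 2824 = 3157)
u*P(v) = 3157*(17/3) = 53669/3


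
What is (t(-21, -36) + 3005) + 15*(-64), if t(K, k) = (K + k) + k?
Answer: 1952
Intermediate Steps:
t(K, k) = K + 2*k
(t(-21, -36) + 3005) + 15*(-64) = ((-21 + 2*(-36)) + 3005) + 15*(-64) = ((-21 - 72) + 3005) - 960 = (-93 + 3005) - 960 = 2912 - 960 = 1952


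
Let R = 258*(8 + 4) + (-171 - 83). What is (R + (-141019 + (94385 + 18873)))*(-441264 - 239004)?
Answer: 16951598292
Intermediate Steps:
R = 2842 (R = 258*12 - 254 = 3096 - 254 = 2842)
(R + (-141019 + (94385 + 18873)))*(-441264 - 239004) = (2842 + (-141019 + (94385 + 18873)))*(-441264 - 239004) = (2842 + (-141019 + 113258))*(-680268) = (2842 - 27761)*(-680268) = -24919*(-680268) = 16951598292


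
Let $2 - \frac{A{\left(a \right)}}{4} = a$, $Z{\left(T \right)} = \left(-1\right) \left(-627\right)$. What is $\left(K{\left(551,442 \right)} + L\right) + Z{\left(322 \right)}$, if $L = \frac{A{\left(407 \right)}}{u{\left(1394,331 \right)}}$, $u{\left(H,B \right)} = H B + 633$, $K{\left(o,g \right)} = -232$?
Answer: $\frac{182506945}{462047} \approx 395.0$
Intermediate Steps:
$Z{\left(T \right)} = 627$
$A{\left(a \right)} = 8 - 4 a$
$u{\left(H,B \right)} = 633 + B H$ ($u{\left(H,B \right)} = B H + 633 = 633 + B H$)
$L = - \frac{1620}{462047}$ ($L = \frac{8 - 1628}{633 + 331 \cdot 1394} = \frac{8 - 1628}{633 + 461414} = - \frac{1620}{462047} \approx -0.0035061$)
$\left(K{\left(551,442 \right)} + L\right) + Z{\left(322 \right)} = \left(-232 - \frac{1620}{462047}\right) + 627 = - \frac{107196524}{462047} + 627 = \frac{182506945}{462047}$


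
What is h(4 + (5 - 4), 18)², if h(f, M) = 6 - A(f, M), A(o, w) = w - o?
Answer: 49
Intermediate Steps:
h(f, M) = 6 + f - M (h(f, M) = 6 - (M - f) = 6 + (f - M) = 6 + f - M)
h(4 + (5 - 4), 18)² = (6 + (4 + (5 - 4)) - 1*18)² = (6 + (4 + 1) - 18)² = (6 + 5 - 18)² = (-7)² = 49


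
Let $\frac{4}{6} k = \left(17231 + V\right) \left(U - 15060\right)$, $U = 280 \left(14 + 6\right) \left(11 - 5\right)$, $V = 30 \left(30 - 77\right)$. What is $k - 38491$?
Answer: $439943519$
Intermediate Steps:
$V = -1410$ ($V = 30 \left(-47\right) = -1410$)
$U = 33600$ ($U = 280 \cdot 20 \cdot 6 = 280 \cdot 120 = 33600$)
$k = 439982010$ ($k = \frac{3 \left(17231 - 1410\right) \left(33600 - 15060\right)}{2} = \frac{3 \cdot 15821 \cdot 18540}{2} = \frac{3}{2} \cdot 293321340 = 439982010$)
$k - 38491 = 439982010 - 38491 = 439943519$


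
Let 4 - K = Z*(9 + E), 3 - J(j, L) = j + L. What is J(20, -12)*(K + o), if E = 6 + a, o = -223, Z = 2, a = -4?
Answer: 1205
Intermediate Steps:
J(j, L) = 3 - L - j (J(j, L) = 3 - (j + L) = 3 - (L + j) = 3 + (-L - j) = 3 - L - j)
E = 2 (E = 6 - 4 = 2)
K = -18 (K = 4 - 2*(9 + 2) = 4 - 2*11 = 4 - 1*22 = 4 - 22 = -18)
J(20, -12)*(K + o) = (3 - 1*(-12) - 1*20)*(-18 - 223) = (3 + 12 - 20)*(-241) = -5*(-241) = 1205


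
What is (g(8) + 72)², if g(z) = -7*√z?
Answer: 5576 - 2016*√2 ≈ 2724.9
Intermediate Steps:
(g(8) + 72)² = (-14*√2 + 72)² = (72 - 14*√2)²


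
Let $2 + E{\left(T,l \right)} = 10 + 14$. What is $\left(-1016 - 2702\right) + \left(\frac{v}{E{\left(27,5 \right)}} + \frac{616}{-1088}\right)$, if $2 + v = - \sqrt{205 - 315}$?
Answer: $- \frac{5563111}{1496} - \frac{i \sqrt{110}}{22} \approx -3718.7 - 0.47673 i$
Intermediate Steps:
$E{\left(T,l \right)} = 22$ ($E{\left(T,l \right)} = -2 + \left(10 + 14\right) = -2 + 24 = 22$)
$v = -2 - i \sqrt{110}$ ($v = -2 - \sqrt{205 - 315} = -2 - \sqrt{-110} = -2 - i \sqrt{110} \approx -2.0 - 10.488 i$)
$\left(-1016 - 2702\right) + \left(\frac{v}{E{\left(27,5 \right)}} + \frac{616}{-1088}\right) = \left(-1016 - 2702\right) + \left(\frac{-2 - i \sqrt{110}}{22} + \frac{616}{-1088}\right) = -3718 + \left(\left(-2 - i \sqrt{110}\right) \frac{1}{22} + 616 \left(- \frac{1}{1088}\right)\right) = -3718 - \left(\frac{983}{1496} + \frac{i \sqrt{110}}{22}\right) = - \frac{5563111}{1496} - \frac{i \sqrt{110}}{22}$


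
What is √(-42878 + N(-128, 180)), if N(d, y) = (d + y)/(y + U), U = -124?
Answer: I*√8403906/14 ≈ 207.07*I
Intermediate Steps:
N(d, y) = (d + y)/(-124 + y) (N(d, y) = (d + y)/(y - 124) = (d + y)/(-124 + y))
√(-42878 + N(-128, 180)) = √(-42878 + (-128 + 180)/(-124 + 180)) = √(-42878 + 52/56) = √(-42878 + (1/56)*52) = √(-42878 + 13/14) = √(-600279/14) = I*√8403906/14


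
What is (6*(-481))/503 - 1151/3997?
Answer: -12114295/2010491 ≈ -6.0255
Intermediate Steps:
(6*(-481))/503 - 1151/3997 = -2886*1/503 - 1151*1/3997 = -2886/503 - 1151/3997 = -12114295/2010491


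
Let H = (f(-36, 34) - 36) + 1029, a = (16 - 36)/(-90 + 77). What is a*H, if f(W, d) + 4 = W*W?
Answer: 45700/13 ≈ 3515.4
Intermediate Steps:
f(W, d) = -4 + W**2 (f(W, d) = -4 + W*W = -4 + W**2)
a = 20/13 (a = -20/(-13) = -20*(-1/13) = 20/13 ≈ 1.5385)
H = 2285 (H = ((-4 + (-36)**2) - 36) + 1029 = ((-4 + 1296) - 36) + 1029 = (1292 - 36) + 1029 = 1256 + 1029 = 2285)
a*H = (20/13)*2285 = 45700/13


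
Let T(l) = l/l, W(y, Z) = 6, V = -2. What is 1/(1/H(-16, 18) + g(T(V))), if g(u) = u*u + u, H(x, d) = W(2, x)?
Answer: 6/13 ≈ 0.46154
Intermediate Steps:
H(x, d) = 6
T(l) = 1
g(u) = u + u² (g(u) = u² + u = u + u²)
1/(1/H(-16, 18) + g(T(V))) = 1/(1/6 + 1*(1 + 1)) = 1/(⅙ + 1*2) = 1/(⅙ + 2) = 1/(13/6) = 6/13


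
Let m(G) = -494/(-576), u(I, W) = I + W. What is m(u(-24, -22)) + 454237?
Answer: 130820503/288 ≈ 4.5424e+5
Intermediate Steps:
m(G) = 247/288 (m(G) = -494*(-1/576) = 247/288)
m(u(-24, -22)) + 454237 = 247/288 + 454237 = 130820503/288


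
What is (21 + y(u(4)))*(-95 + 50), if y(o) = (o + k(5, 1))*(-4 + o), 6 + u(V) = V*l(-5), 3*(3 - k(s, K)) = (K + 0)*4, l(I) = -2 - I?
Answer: -1635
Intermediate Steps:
k(s, K) = 3 - 4*K/3 (k(s, K) = 3 - (K + 0)*4/3 = 3 - K*4/3 = 3 - 4*K/3)
u(V) = -6 + 3*V (u(V) = -6 + V*(-2 - 1*(-5)) = -6 + V*(-2 + 5) = -6 + V*3 = -6 + 3*V)
y(o) = (-4 + o)*(5/3 + o) (y(o) = (o + (3 - 4/3*1))*(-4 + o) = (o + (3 - 4/3))*(-4 + o) = (o + 5/3)*(-4 + o) = (5/3 + o)*(-4 + o) = (-4 + o)*(5/3 + o))
(21 + y(u(4)))*(-95 + 50) = (21 + (-20/3 + (-6 + 3*4)**2 - 7*(-6 + 3*4)/3))*(-95 + 50) = (21 + (-20/3 + (-6 + 12)**2 - 7*(-6 + 12)/3))*(-45) = (21 + (-20/3 + 6**2 - 7/3*6))*(-45) = (21 + (-20/3 + 36 - 14))*(-45) = (21 + 46/3)*(-45) = (109/3)*(-45) = -1635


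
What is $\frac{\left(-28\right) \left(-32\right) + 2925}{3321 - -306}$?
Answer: $\frac{3821}{3627} \approx 1.0535$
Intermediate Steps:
$\frac{\left(-28\right) \left(-32\right) + 2925}{3321 - -306} = \frac{896 + 2925}{3321 + \left(-1155 + 1461\right)} = \frac{3821}{3321 + 306} = \frac{3821}{3627}$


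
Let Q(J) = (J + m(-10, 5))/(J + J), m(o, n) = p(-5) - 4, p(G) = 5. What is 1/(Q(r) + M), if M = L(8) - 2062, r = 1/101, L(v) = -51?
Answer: -1/2062 ≈ -0.00048497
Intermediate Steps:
r = 1/101 ≈ 0.0099010
m(o, n) = 1 (m(o, n) = 5 - 4 = 1)
M = -2113 (M = -51 - 2062 = -2113)
Q(J) = (1 + J)/(2*J) (Q(J) = (J + 1)/(J + J) = (1 + J)/((2*J)) = (1 + J)*(1/(2*J)) = (1 + J)/(2*J))
1/(Q(r) + M) = 1/((1 + 1/101)/(2*(1/101)) - 2113) = 1/((1/2)*101*(102/101) - 2113) = 1/(51 - 2113) = 1/(-2062) = -1/2062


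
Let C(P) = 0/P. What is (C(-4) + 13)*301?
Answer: 3913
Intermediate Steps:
C(P) = 0
(C(-4) + 13)*301 = (0 + 13)*301 = 13*301 = 3913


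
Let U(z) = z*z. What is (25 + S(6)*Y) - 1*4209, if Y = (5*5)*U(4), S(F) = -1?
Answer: -4584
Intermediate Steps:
U(z) = z²
Y = 400 (Y = (5*5)*4² = 25*16 = 400)
(25 + S(6)*Y) - 1*4209 = (25 - 1*400) - 1*4209 = (25 - 400) - 4209 = -375 - 4209 = -4584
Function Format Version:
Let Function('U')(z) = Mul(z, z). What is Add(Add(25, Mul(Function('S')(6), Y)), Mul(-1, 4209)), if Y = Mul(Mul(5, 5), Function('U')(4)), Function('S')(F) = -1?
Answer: -4584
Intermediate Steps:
Function('U')(z) = Pow(z, 2)
Y = 400 (Y = Mul(Mul(5, 5), Pow(4, 2)) = Mul(25, 16) = 400)
Add(Add(25, Mul(Function('S')(6), Y)), Mul(-1, 4209)) = Add(Add(25, Mul(-1, 400)), Mul(-1, 4209)) = Add(Add(25, -400), -4209) = Add(-375, -4209) = -4584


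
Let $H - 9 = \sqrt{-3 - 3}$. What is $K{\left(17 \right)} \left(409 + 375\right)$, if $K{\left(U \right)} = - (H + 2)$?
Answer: $-8624 - 784 i \sqrt{6} \approx -8624.0 - 1920.4 i$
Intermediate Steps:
$H = 9 + i \sqrt{6}$ ($H = 9 + \sqrt{-3 - 3} = 9 + \sqrt{-6} = 9 + i \sqrt{6} \approx 9.0 + 2.4495 i$)
$K{\left(U \right)} = -11 - i \sqrt{6}$ ($K{\left(U \right)} = - (\left(9 + i \sqrt{6}\right) + 2) = - (11 + i \sqrt{6}) = -11 - i \sqrt{6}$)
$K{\left(17 \right)} \left(409 + 375\right) = \left(-11 - i \sqrt{6}\right) \left(409 + 375\right) = \left(-11 - i \sqrt{6}\right) 784 = -8624 - 784 i \sqrt{6}$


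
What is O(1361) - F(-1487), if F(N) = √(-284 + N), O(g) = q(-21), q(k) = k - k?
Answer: -I*√1771 ≈ -42.083*I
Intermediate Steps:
q(k) = 0
O(g) = 0
O(1361) - F(-1487) = 0 - √(-284 - 1487) = 0 - √(-1771) = 0 - I*√1771 = -I*√1771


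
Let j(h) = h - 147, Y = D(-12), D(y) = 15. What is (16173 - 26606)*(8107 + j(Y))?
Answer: -83203175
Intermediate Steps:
Y = 15
j(h) = -147 + h
(16173 - 26606)*(8107 + j(Y)) = (16173 - 26606)*(8107 + (-147 + 15)) = -10433*(8107 - 132) = -10433*7975 = -83203175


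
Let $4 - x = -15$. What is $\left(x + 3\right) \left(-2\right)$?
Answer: $-44$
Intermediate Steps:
$x = 19$ ($x = 4 - -15 = 4 + 15 = 19$)
$\left(x + 3\right) \left(-2\right) = \left(19 + 3\right) \left(-2\right) = 22 \left(-2\right) = -44$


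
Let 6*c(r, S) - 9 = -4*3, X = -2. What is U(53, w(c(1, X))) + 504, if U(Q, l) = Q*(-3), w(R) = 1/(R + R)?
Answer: 345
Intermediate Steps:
c(r, S) = -½ (c(r, S) = 3/2 + (-4*3)/6 = 3/2 + (⅙)*(-12) = 3/2 - 2 = -½)
w(R) = 1/(2*R)
U(Q, l) = -3*Q
U(53, w(c(1, X))) + 504 = -3*53 + 504 = -159 + 504 = 345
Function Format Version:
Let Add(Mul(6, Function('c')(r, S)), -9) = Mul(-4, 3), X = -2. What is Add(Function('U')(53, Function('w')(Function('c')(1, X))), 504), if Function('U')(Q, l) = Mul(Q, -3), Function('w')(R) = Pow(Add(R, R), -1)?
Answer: 345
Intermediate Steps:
Function('c')(r, S) = Rational(-1, 2) (Function('c')(r, S) = Add(Rational(3, 2), Mul(Rational(1, 6), Mul(-4, 3))) = Add(Rational(3, 2), Mul(Rational(1, 6), -12)) = Add(Rational(3, 2), -2) = Rational(-1, 2))
Function('w')(R) = Mul(Rational(1, 2), Pow(R, -1)) (Function('w')(R) = Pow(Mul(2, R), -1) = Mul(Rational(1, 2), Pow(R, -1)))
Function('U')(Q, l) = Mul(-3, Q)
Add(Function('U')(53, Function('w')(Function('c')(1, X))), 504) = Add(Mul(-3, 53), 504) = Add(-159, 504) = 345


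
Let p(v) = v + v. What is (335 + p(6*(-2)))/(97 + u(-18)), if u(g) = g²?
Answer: 311/421 ≈ 0.73872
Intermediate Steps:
p(v) = 2*v
(335 + p(6*(-2)))/(97 + u(-18)) = (335 + 2*(6*(-2)))/(97 + (-18)²) = (335 + 2*(-12))/(97 + 324) = (335 - 24)/421 = 311*(1/421) = 311/421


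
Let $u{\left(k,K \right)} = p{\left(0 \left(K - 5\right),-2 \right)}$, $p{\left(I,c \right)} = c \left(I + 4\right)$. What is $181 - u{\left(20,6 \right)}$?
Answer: $189$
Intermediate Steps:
$p{\left(I,c \right)} = c \left(4 + I\right)$
$u{\left(k,K \right)} = -8$ ($u{\left(k,K \right)} = - 2 \left(4 + 0 \left(K - 5\right)\right) = - 2 \left(4 + 0 \left(-5 + K\right)\right) = - 2 \left(4 + 0\right) = \left(-2\right) 4 = -8$)
$181 - u{\left(20,6 \right)} = 181 - -8 = 181 + 8 = 189$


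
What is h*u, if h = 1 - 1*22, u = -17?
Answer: 357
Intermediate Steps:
h = -21 (h = 1 - 22 = -21)
h*u = -21*(-17) = 357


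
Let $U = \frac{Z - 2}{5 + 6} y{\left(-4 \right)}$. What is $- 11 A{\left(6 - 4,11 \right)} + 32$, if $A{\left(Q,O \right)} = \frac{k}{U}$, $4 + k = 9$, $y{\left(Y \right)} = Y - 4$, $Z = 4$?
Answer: $\frac{1117}{16} \approx 69.813$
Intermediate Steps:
$y{\left(Y \right)} = -4 + Y$ ($y{\left(Y \right)} = Y - 4 = -4 + Y$)
$k = 5$ ($k = -4 + 9 = 5$)
$U = - \frac{16}{11}$ ($U = \frac{4 - 2}{5 + 6} \left(-4 - 4\right) = \frac{2}{11} \left(-8\right) = - \frac{16}{11} \approx -1.4545$)
$A{\left(Q,O \right)} = - \frac{55}{16}$ ($A{\left(Q,O \right)} = \frac{5}{- \frac{16}{11}} = 5 \left(- \frac{11}{16}\right) = - \frac{55}{16}$)
$- 11 A{\left(6 - 4,11 \right)} + 32 = \left(-11\right) \left(- \frac{55}{16}\right) + 32 = \frac{605}{16} + 32 = \frac{1117}{16}$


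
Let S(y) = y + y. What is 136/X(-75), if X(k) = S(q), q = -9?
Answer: -68/9 ≈ -7.5556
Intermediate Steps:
S(y) = 2*y
X(k) = -18 (X(k) = 2*(-9) = -18)
136/X(-75) = 136/(-18) = 136*(-1/18) = -68/9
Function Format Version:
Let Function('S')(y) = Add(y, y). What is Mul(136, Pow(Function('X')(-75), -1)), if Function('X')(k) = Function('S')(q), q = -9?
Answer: Rational(-68, 9) ≈ -7.5556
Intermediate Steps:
Function('S')(y) = Mul(2, y)
Function('X')(k) = -18 (Function('X')(k) = Mul(2, -9) = -18)
Mul(136, Pow(Function('X')(-75), -1)) = Mul(136, Pow(-18, -1)) = Mul(136, Rational(-1, 18)) = Rational(-68, 9)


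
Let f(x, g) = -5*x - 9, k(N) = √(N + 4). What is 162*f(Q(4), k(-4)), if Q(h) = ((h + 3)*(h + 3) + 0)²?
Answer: -1946268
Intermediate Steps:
Q(h) = (3 + h)⁴ (Q(h) = ((3 + h)*(3 + h) + 0)² = ((3 + h)² + 0)² = ((3 + h)²)² = (3 + h)⁴)
k(N) = √(4 + N)
f(x, g) = -9 - 5*x
162*f(Q(4), k(-4)) = 162*(-9 - 5*(3 + 4)⁴) = 162*(-9 - 5*7⁴) = 162*(-9 - 5*2401) = 162*(-9 - 12005) = 162*(-12014) = -1946268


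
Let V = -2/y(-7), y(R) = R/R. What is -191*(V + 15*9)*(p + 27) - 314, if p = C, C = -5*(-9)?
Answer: -1829330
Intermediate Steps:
C = 45
y(R) = 1
V = -2 (V = -2/1 = -2*1 = -2)
p = 45
-191*(V + 15*9)*(p + 27) - 314 = -191*(-2 + 15*9)*(45 + 27) - 314 = -191*(-2 + 135)*72 - 314 = -25403*72 - 314 = -191*9576 - 314 = -1829016 - 314 = -1829330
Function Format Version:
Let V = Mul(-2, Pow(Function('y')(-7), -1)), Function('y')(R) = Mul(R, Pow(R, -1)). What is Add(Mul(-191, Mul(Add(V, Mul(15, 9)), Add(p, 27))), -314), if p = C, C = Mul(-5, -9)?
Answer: -1829330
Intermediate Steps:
C = 45
Function('y')(R) = 1
V = -2 (V = Mul(-2, Pow(1, -1)) = Mul(-2, 1) = -2)
p = 45
Add(Mul(-191, Mul(Add(V, Mul(15, 9)), Add(p, 27))), -314) = Add(Mul(-191, Mul(Add(-2, Mul(15, 9)), Add(45, 27))), -314) = Add(Mul(-191, Mul(Add(-2, 135), 72)), -314) = Add(Mul(-191, Mul(133, 72)), -314) = Add(Mul(-191, 9576), -314) = Add(-1829016, -314) = -1829330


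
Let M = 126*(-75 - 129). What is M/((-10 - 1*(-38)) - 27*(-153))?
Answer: -25704/4159 ≈ -6.1803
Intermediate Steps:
M = -25704 (M = 126*(-204) = -25704)
M/((-10 - 1*(-38)) - 27*(-153)) = -25704/((-10 - 1*(-38)) - 27*(-153)) = -25704/((-10 + 38) + 4131) = -25704/(28 + 4131) = -25704/4159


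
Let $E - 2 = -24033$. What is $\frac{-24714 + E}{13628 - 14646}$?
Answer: $\frac{48745}{1018} \approx 47.883$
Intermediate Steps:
$E = -24031$ ($E = 2 - 24033 = -24031$)
$\frac{-24714 + E}{13628 - 14646} = \frac{-24714 - 24031}{13628 - 14646} = - \frac{48745}{-1018} = \left(-48745\right) \left(- \frac{1}{1018}\right) = \frac{48745}{1018}$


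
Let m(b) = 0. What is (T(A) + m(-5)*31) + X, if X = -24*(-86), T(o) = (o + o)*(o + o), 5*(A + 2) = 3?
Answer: 51796/25 ≈ 2071.8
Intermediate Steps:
A = -7/5 (A = -2 + (⅕)*3 = -2 + ⅗ = -7/5 ≈ -1.4000)
T(o) = 4*o² (T(o) = (2*o)*(2*o) = 4*o²)
X = 2064
(T(A) + m(-5)*31) + X = (4*(-7/5)² + 0*31) + 2064 = (4*(49/25) + 0) + 2064 = (196/25 + 0) + 2064 = 196/25 + 2064 = 51796/25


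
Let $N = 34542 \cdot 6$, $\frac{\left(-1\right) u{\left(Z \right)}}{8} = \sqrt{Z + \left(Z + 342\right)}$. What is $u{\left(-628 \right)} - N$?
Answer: $-207252 - 8 i \sqrt{914} \approx -2.0725 \cdot 10^{5} - 241.86 i$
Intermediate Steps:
$u{\left(Z \right)} = - 8 \sqrt{342 + 2 Z}$ ($u{\left(Z \right)} = - 8 \sqrt{Z + \left(Z + 342\right)} = - 8 \sqrt{Z + \left(342 + Z\right)} = - 8 \sqrt{342 + 2 Z}$)
$N = 207252$
$u{\left(-628 \right)} - N = - 8 \sqrt{342 + 2 \left(-628\right)} - 207252 = - 8 \sqrt{342 - 1256} - 207252 = - 8 \sqrt{-914} - 207252 = - 8 i \sqrt{914} - 207252 = -207252 - 8 i \sqrt{914}$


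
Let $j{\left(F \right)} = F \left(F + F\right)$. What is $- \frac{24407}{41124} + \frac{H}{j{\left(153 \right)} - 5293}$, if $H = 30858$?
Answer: $\frac{255503717}{1707674100} \approx 0.14962$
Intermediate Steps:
$j{\left(F \right)} = 2 F^{2}$ ($j{\left(F \right)} = F 2 F = 2 F^{2}$)
$- \frac{24407}{41124} + \frac{H}{j{\left(153 \right)} - 5293} = - \frac{24407}{41124} + \frac{30858}{2 \cdot 153^{2} - 5293} = \left(-24407\right) \frac{1}{41124} + \frac{30858}{2 \cdot 23409 - 5293} = - \frac{24407}{41124} + \frac{30858}{46818 - 5293} = - \frac{24407}{41124} + \frac{30858}{41525} = \frac{255503717}{1707674100}$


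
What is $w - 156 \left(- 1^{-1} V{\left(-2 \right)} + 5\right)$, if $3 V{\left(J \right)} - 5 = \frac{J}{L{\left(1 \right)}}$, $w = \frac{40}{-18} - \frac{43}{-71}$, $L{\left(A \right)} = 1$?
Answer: $- \frac{399769}{639} \approx -625.62$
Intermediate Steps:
$w = - \frac{1033}{639}$ ($w = 40 \left(- \frac{1}{18}\right) - - \frac{43}{71} = - \frac{20}{9} + \frac{43}{71} = - \frac{1033}{639} \approx -1.6166$)
$V{\left(J \right)} = \frac{5}{3} + \frac{J}{3}$ ($V{\left(J \right)} = \frac{5}{3} + \frac{J 1^{-1}}{3} = \frac{5}{3} + \frac{J 1}{3} = \frac{5}{3} + \frac{J}{3}$)
$w - 156 \left(- 1^{-1} V{\left(-2 \right)} + 5\right) = - \frac{1033}{639} - 156 \left(- 1^{-1} \left(\frac{5}{3} + \frac{1}{3} \left(-2\right)\right) + 5\right) = - \frac{1033}{639} - 156 \left(\left(-1\right) 1 \left(\frac{5}{3} - \frac{2}{3}\right) + 5\right) = - \frac{1033}{639} - 156 \left(\left(-1\right) 1 + 5\right) = - \frac{1033}{639} - 156 \left(-1 + 5\right) = - \frac{1033}{639} - 624 = - \frac{399769}{639}$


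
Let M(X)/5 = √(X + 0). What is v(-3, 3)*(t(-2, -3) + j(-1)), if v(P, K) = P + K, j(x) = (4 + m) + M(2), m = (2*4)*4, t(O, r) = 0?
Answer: 0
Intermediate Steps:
m = 32 (m = 8*4 = 32)
M(X) = 5*√X (M(X) = 5*√(X + 0) = 5*√X)
j(x) = 36 + 5*√2 (j(x) = (4 + 32) + 5*√2 = 36 + 5*√2)
v(P, K) = K + P
v(-3, 3)*(t(-2, -3) + j(-1)) = (3 - 3)*(0 + (36 + 5*√2)) = 0*(36 + 5*√2) = 0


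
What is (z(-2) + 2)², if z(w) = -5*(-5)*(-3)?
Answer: 5329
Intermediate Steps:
z(w) = -75 (z(w) = 25*(-3) = -75)
(z(-2) + 2)² = (-75 + 2)² = (-73)² = 5329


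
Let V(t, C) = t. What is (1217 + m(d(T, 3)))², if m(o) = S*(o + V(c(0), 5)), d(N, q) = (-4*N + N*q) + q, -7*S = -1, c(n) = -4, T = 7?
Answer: 72437121/49 ≈ 1.4783e+6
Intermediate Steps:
S = ⅐ (S = -⅐*(-1) = ⅐ ≈ 0.14286)
d(N, q) = q - 4*N + N*q
m(o) = -4/7 + o/7 (m(o) = (o - 4)/7 = (-4 + o)/7 = -4/7 + o/7)
(1217 + m(d(T, 3)))² = (1217 + (-4/7 + (3 - 4*7 + 7*3)/7))² = (1217 + (-4/7 + (3 - 28 + 21)/7))² = (1217 + (-4/7 + (⅐)*(-4)))² = (1217 + (-4/7 - 4/7))² = (1217 - 8/7)² = (8511/7)² = 72437121/49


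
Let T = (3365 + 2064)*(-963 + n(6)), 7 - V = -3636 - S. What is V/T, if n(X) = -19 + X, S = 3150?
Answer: -6793/5298704 ≈ -0.0012820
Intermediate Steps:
V = 6793 (V = 7 - (-3636 - 1*3150) = 7 - (-3636 - 3150) = 7 - 1*(-6786) = 7 + 6786 = 6793)
T = -5298704 (T = (3365 + 2064)*(-963 + (-19 + 6)) = 5429*(-963 - 13) = 5429*(-976) = -5298704)
V/T = 6793/(-5298704) = 6793*(-1/5298704) = -6793/5298704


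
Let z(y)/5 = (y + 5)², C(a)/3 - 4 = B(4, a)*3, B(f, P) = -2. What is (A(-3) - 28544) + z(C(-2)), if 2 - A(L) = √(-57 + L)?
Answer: -28537 - 2*I*√15 ≈ -28537.0 - 7.746*I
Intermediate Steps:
C(a) = -6 (C(a) = 12 + 3*(-2*3) = 12 + 3*(-6) = 12 - 18 = -6)
z(y) = 5*(5 + y)² (z(y) = 5*(y + 5)² = 5*(5 + y)²)
A(L) = 2 - √(-57 + L)
(A(-3) - 28544) + z(C(-2)) = ((2 - √(-57 - 3)) - 28544) + 5*(5 - 6)² = ((2 - √(-60)) - 28544) + 5*(-1)² = ((2 - 2*I*√15) - 28544) + 5*1 = ((2 - 2*I*√15) - 28544) + 5 = (-28542 - 2*I*√15) + 5 = -28537 - 2*I*√15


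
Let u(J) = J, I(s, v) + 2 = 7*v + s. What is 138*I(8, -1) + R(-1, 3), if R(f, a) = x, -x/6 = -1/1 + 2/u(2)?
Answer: -138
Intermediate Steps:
I(s, v) = -2 + s + 7*v (I(s, v) = -2 + (7*v + s) = -2 + (s + 7*v) = -2 + s + 7*v)
x = 0 (x = -6*(-1/1 + 2/2) = -6*(-1*1 + 2*(½)) = -6*(-1 + 1) = -6*0 = 0)
R(f, a) = 0
138*I(8, -1) + R(-1, 3) = 138*(-2 + 8 + 7*(-1)) + 0 = 138*(-2 + 8 - 7) + 0 = 138*(-1) + 0 = -138 + 0 = -138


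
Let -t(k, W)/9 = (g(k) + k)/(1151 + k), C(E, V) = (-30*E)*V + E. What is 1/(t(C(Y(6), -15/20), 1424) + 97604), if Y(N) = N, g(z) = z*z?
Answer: 646/62962085 ≈ 1.0260e-5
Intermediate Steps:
g(z) = z²
C(E, V) = E - 30*E*V (C(E, V) = -30*E*V + E = E - 30*E*V)
t(k, W) = -9*(k + k²)/(1151 + k) (t(k, W) = -9*(k² + k)/(1151 + k) = -9*(k + k²)/(1151 + k))
1/(t(C(Y(6), -15/20), 1424) + 97604) = 1/(9*(6*(1 - (-450)/20))*(-1 - 6*(1 - (-450)/20))/(1151 + 6*(1 - (-450)/20)) + 97604) = 1/(9*(6*(1 - 30*(-¾)))*(-1 - 6*(1 - 30*(-¾)))/(1151 + 6*(1 - 30*(-¾))) + 97604) = 1/(9*(6*(1 + 45/2))*(-1 - 6*(1 + 45/2))/(1151 + 6*(1 + 45/2)) + 97604) = 1/(9*(6*(47/2))*(-1 - 6*47/2)/(1151 + 6*(47/2)) + 97604) = 1/(9*141*(-1 - 1*141)/(1151 + 141) + 97604) = 1/(9*141*(-1 - 141)/1292 + 97604) = 1/(9*141*(1/1292)*(-142) + 97604) = 1/(-90099/646 + 97604) = 1/(62962085/646) = 646/62962085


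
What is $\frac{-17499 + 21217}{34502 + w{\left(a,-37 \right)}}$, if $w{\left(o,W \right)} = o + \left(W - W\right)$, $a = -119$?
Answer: $\frac{3718}{34383} \approx 0.10813$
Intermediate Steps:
$w{\left(o,W \right)} = o$ ($w{\left(o,W \right)} = o + 0 = o$)
$\frac{-17499 + 21217}{34502 + w{\left(a,-37 \right)}} = \frac{-17499 + 21217}{34502 - 119} = \frac{3718}{34383}$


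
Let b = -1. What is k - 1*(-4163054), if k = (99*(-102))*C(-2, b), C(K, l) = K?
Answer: 4183250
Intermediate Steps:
k = 20196 (k = (99*(-102))*(-2) = -10098*(-2) = 20196)
k - 1*(-4163054) = 20196 - 1*(-4163054) = 20196 + 4163054 = 4183250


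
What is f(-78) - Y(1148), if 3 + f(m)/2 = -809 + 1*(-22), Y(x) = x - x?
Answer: -1668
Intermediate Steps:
Y(x) = 0
f(m) = -1668 (f(m) = -6 + 2*(-809 + 1*(-22)) = -6 + 2*(-809 - 22) = -6 + 2*(-831) = -6 - 1662 = -1668)
f(-78) - Y(1148) = -1668 - 1*0 = -1668 + 0 = -1668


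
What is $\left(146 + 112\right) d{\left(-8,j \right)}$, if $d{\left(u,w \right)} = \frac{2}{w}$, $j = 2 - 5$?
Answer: $-172$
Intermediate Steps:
$j = -3$
$\left(146 + 112\right) d{\left(-8,j \right)} = \left(146 + 112\right) \frac{2}{-3} = 258 \cdot 2 \left(- \frac{1}{3}\right) = 258 \left(- \frac{2}{3}\right) = -172$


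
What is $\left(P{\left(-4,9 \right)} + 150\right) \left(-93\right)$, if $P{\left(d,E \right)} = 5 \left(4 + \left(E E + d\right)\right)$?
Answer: $-51615$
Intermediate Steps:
$P{\left(d,E \right)} = 20 + 5 d + 5 E^{2}$ ($P{\left(d,E \right)} = 5 \left(4 + \left(E^{2} + d\right)\right) = 5 \left(4 + \left(d + E^{2}\right)\right) = 5 \left(4 + d + E^{2}\right) = 20 + 5 d + 5 E^{2}$)
$\left(P{\left(-4,9 \right)} + 150\right) \left(-93\right) = \left(\left(20 + 5 \left(-4\right) + 5 \cdot 9^{2}\right) + 150\right) \left(-93\right) = \left(\left(20 - 20 + 5 \cdot 81\right) + 150\right) \left(-93\right) = \left(\left(20 - 20 + 405\right) + 150\right) \left(-93\right) = \left(405 + 150\right) \left(-93\right) = 555 \left(-93\right) = -51615$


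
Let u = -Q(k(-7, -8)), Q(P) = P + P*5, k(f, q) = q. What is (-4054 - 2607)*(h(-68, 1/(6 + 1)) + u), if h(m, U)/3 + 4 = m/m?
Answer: -259779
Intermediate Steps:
Q(P) = 6*P (Q(P) = P + 5*P = 6*P)
u = 48 (u = -6*(-8) = -1*(-48) = 48)
h(m, U) = -9 (h(m, U) = -12 + 3*(m/m) = -12 + 3*1 = -12 + 3 = -9)
(-4054 - 2607)*(h(-68, 1/(6 + 1)) + u) = (-4054 - 2607)*(-9 + 48) = -6661*39 = -259779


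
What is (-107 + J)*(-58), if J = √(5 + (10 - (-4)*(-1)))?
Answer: 6206 - 58*√11 ≈ 6013.6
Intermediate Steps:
J = √11 (J = √(5 + (10 - 1*4)) = √(5 + (10 - 4)) = √(5 + 6) = √11 ≈ 3.3166)
(-107 + J)*(-58) = (-107 + √11)*(-58) = 6206 - 58*√11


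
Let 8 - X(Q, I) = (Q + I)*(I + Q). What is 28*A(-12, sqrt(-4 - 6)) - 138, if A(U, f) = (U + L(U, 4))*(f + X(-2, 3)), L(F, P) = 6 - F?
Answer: 1038 + 168*I*sqrt(10) ≈ 1038.0 + 531.26*I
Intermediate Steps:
X(Q, I) = 8 - (I + Q)**2 (X(Q, I) = 8 - (Q + I)*(I + Q) = 8 - (I + Q)*(I + Q) = 8 - (I + Q)**2)
A(U, f) = 42 + 6*f (A(U, f) = (U + (6 - U))*(f + (8 - (3 - 2)**2)) = 6*(f + (8 - 1*1**2)) = 6*(f + (8 - 1*1)) = 6*(f + (8 - 1)) = 6*(f + 7) = 6*(7 + f) = 42 + 6*f)
28*A(-12, sqrt(-4 - 6)) - 138 = 28*(42 + 6*sqrt(-4 - 6)) - 138 = 28*(42 + 6*sqrt(-10)) - 138 = 28*(42 + 6*(I*sqrt(10))) - 138 = 28*(42 + 6*I*sqrt(10)) - 138 = (1176 + 168*I*sqrt(10)) - 138 = 1038 + 168*I*sqrt(10)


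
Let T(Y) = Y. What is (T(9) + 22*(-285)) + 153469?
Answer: 147208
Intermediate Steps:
(T(9) + 22*(-285)) + 153469 = (9 + 22*(-285)) + 153469 = (9 - 6270) + 153469 = -6261 + 153469 = 147208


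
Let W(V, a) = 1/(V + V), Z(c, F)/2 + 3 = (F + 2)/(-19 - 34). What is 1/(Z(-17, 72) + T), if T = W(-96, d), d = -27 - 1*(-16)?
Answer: -10176/89525 ≈ -0.11367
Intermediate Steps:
Z(c, F) = -322/53 - 2*F/53 (Z(c, F) = -6 + 2*((F + 2)/(-19 - 34)) = -6 + 2*((2 + F)/(-53)) = -6 + 2*((2 + F)*(-1/53)) = -6 + 2*(-2/53 - F/53) = -6 + (-4/53 - 2*F/53) = -322/53 - 2*F/53)
d = -11 (d = -27 + 16 = -11)
W(V, a) = 1/(2*V)
T = -1/192 (T = (½)/(-96) = (½)*(-1/96) = -1/192 ≈ -0.0052083)
1/(Z(-17, 72) + T) = 1/((-322/53 - 2/53*72) - 1/192) = 1/((-322/53 - 144/53) - 1/192) = 1/(-466/53 - 1/192) = 1/(-89525/10176) = -10176/89525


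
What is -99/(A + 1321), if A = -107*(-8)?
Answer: -99/2177 ≈ -0.045475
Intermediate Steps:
A = 856
-99/(A + 1321) = -99/(856 + 1321) = -99/2177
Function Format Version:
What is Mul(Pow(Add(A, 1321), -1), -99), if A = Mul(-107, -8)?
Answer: Rational(-99, 2177) ≈ -0.045475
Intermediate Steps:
A = 856
Mul(Pow(Add(A, 1321), -1), -99) = Mul(Pow(Add(856, 1321), -1), -99) = Mul(Pow(2177, -1), -99) = Mul(Rational(1, 2177), -99) = Rational(-99, 2177)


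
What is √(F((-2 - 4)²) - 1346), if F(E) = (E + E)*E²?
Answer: √91966 ≈ 303.26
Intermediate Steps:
F(E) = 2*E³ (F(E) = (2*E)*E² = 2*E³)
√(F((-2 - 4)²) - 1346) = √(2*((-2 - 4)²)³ - 1346) = √(2*((-6)²)³ - 1346) = √(2*36³ - 1346) = √(2*46656 - 1346) = √(93312 - 1346) = √91966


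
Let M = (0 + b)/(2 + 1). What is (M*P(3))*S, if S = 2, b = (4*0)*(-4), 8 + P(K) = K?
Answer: 0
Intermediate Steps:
P(K) = -8 + K
b = 0 (b = 0*(-4) = 0)
M = 0 (M = (0 + 0)/(2 + 1) = 0/3 = 0*(⅓) = 0)
(M*P(3))*S = (0*(-8 + 3))*2 = (0*(-5))*2 = 0*2 = 0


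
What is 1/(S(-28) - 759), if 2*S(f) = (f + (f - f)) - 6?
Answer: -1/776 ≈ -0.0012887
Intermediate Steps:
S(f) = -3 + f/2 (S(f) = ((f + (f - f)) - 6)/2 = ((f + 0) - 6)/2 = (f - 6)/2 = (-6 + f)/2 = -3 + f/2)
1/(S(-28) - 759) = 1/((-3 + (½)*(-28)) - 759) = 1/((-3 - 14) - 759) = 1/(-17 - 759) = 1/(-776) = -1/776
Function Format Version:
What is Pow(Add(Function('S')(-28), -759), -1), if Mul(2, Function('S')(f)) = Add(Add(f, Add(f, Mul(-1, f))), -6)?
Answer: Rational(-1, 776) ≈ -0.0012887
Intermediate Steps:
Function('S')(f) = Add(-3, Mul(Rational(1, 2), f)) (Function('S')(f) = Mul(Rational(1, 2), Add(Add(f, Add(f, Mul(-1, f))), -6)) = Mul(Rational(1, 2), Add(Add(f, 0), -6)) = Mul(Rational(1, 2), Add(f, -6)) = Mul(Rational(1, 2), Add(-6, f)) = Add(-3, Mul(Rational(1, 2), f)))
Pow(Add(Function('S')(-28), -759), -1) = Pow(Add(Add(-3, Mul(Rational(1, 2), -28)), -759), -1) = Pow(Add(Add(-3, -14), -759), -1) = Pow(Add(-17, -759), -1) = Pow(-776, -1) = Rational(-1, 776)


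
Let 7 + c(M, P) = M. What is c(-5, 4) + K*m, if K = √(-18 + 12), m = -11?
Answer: -12 - 11*I*√6 ≈ -12.0 - 26.944*I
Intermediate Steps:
c(M, P) = -7 + M
K = I*√6 (K = √(-6) = I*√6 ≈ 2.4495*I)
c(-5, 4) + K*m = (-7 - 5) + (I*√6)*(-11) = -12 - 11*I*√6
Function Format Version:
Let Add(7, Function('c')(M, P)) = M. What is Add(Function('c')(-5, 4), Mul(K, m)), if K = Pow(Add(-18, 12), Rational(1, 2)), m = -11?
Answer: Add(-12, Mul(-11, I, Pow(6, Rational(1, 2)))) ≈ Add(-12.000, Mul(-26.944, I))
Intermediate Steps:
Function('c')(M, P) = Add(-7, M)
K = Mul(I, Pow(6, Rational(1, 2))) (K = Pow(-6, Rational(1, 2)) = Mul(I, Pow(6, Rational(1, 2))) ≈ Mul(2.4495, I))
Add(Function('c')(-5, 4), Mul(K, m)) = Add(Add(-7, -5), Mul(Mul(I, Pow(6, Rational(1, 2))), -11)) = Add(-12, Mul(-11, I, Pow(6, Rational(1, 2))))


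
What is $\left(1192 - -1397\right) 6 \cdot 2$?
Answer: $31068$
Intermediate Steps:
$\left(1192 - -1397\right) 6 \cdot 2 = \left(1192 + 1397\right) 12 = 2589 \cdot 12 = 31068$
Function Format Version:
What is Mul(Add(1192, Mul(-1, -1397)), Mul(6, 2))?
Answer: 31068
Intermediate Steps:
Mul(Add(1192, Mul(-1, -1397)), Mul(6, 2)) = Mul(Add(1192, 1397), 12) = Mul(2589, 12) = 31068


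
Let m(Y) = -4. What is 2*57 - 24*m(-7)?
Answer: 210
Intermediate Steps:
2*57 - 24*m(-7) = 2*57 - 24*(-4) = 114 + 96 = 210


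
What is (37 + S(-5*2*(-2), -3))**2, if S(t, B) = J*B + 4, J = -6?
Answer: 3481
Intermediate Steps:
S(t, B) = 4 - 6*B (S(t, B) = -6*B + 4 = 4 - 6*B)
(37 + S(-5*2*(-2), -3))**2 = (37 + (4 - 6*(-3)))**2 = (37 + (4 + 18))**2 = (37 + 22)**2 = 59**2 = 3481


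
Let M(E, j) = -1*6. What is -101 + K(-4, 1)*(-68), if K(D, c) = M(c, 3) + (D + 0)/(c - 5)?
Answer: 239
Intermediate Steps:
M(E, j) = -6
K(D, c) = -6 + D/(-5 + c) (K(D, c) = -6 + (D + 0)/(c - 5) = -6 + D/(-5 + c))
-101 + K(-4, 1)*(-68) = -101 + ((30 - 4 - 6*1)/(-5 + 1))*(-68) = -101 + ((30 - 4 - 6)/(-4))*(-68) = -101 - ¼*20*(-68) = -101 - 5*(-68) = -101 + 340 = 239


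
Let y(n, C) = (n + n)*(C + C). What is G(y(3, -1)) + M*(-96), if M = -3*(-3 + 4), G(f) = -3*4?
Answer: 276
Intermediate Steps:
y(n, C) = 4*C*n (y(n, C) = (2*n)*(2*C) = 4*C*n)
G(f) = -12
M = -3 (M = -3*1 = -3)
G(y(3, -1)) + M*(-96) = -12 - 3*(-96) = -12 + 288 = 276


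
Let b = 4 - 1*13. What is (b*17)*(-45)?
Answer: 6885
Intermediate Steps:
b = -9 (b = 4 - 13 = -9)
(b*17)*(-45) = -9*17*(-45) = -153*(-45) = 6885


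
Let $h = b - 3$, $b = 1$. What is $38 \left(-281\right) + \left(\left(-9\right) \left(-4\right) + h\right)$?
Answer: $-10644$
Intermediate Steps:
$h = -2$ ($h = 1 - 3 = -2$)
$38 \left(-281\right) + \left(\left(-9\right) \left(-4\right) + h\right) = 38 \left(-281\right) - -34 = -10678 + \left(36 - 2\right) = -10678 + 34 = -10644$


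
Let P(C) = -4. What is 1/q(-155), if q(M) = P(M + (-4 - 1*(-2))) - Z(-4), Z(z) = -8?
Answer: ¼ ≈ 0.25000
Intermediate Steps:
q(M) = 4 (q(M) = -4 - 1*(-8) = -4 + 8 = 4)
1/q(-155) = 1/4 = ¼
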